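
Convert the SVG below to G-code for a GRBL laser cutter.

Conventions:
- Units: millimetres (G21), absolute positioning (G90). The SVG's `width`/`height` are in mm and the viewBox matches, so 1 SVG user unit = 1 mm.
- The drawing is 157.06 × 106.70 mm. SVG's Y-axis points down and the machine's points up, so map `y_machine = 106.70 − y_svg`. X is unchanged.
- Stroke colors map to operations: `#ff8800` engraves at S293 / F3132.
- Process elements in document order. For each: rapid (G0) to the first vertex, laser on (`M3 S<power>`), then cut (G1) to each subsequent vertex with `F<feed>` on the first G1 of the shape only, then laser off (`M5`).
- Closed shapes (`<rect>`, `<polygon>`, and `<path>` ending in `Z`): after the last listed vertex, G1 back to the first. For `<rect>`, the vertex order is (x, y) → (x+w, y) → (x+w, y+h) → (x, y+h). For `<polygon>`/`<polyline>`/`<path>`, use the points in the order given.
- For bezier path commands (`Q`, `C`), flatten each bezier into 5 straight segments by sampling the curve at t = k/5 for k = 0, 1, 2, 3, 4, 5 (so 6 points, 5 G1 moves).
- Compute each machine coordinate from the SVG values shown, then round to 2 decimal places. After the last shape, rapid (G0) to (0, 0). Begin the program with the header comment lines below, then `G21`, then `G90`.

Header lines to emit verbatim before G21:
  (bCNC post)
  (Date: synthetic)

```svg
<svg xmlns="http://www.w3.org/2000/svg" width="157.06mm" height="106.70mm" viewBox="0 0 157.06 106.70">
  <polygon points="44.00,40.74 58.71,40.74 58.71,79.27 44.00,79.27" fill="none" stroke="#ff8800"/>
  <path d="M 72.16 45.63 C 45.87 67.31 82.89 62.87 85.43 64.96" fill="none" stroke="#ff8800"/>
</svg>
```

(bCNC post)
(Date: synthetic)
G21
G90
G0 X44.00 Y65.96
M3 S293
G1 X58.71 Y65.96 F3132
G1 X58.71 Y27.43
G1 X44.00 Y27.43
G1 X44.00 Y65.96
M5
G0 X72.16 Y61.07
M3 S293
G1 X63.20 Y50.94 F3132
G1 X64.74 Y45.50
G1 X72.09 Y43.20
G1 X80.55 Y42.47
G1 X85.43 Y41.74
M5
G0 X0.00 Y0.00

1 u = 1 mm; y_m = 106.70 − y.

[1] `<polygon>` rectangle, #ff8800→engrave S293 F3132: (44.00,65.96) → (58.71,65.96) → (58.71,27.43) → (44.00,27.43) → (44.00,65.96) (closed)

[2] `<path>` cubic bezier, #ff8800→engrave S293 F3132: (72.16,61.07) → (63.20,50.94) → (64.74,45.50) → (72.09,43.20) → (80.55,42.47) → (85.43,41.74)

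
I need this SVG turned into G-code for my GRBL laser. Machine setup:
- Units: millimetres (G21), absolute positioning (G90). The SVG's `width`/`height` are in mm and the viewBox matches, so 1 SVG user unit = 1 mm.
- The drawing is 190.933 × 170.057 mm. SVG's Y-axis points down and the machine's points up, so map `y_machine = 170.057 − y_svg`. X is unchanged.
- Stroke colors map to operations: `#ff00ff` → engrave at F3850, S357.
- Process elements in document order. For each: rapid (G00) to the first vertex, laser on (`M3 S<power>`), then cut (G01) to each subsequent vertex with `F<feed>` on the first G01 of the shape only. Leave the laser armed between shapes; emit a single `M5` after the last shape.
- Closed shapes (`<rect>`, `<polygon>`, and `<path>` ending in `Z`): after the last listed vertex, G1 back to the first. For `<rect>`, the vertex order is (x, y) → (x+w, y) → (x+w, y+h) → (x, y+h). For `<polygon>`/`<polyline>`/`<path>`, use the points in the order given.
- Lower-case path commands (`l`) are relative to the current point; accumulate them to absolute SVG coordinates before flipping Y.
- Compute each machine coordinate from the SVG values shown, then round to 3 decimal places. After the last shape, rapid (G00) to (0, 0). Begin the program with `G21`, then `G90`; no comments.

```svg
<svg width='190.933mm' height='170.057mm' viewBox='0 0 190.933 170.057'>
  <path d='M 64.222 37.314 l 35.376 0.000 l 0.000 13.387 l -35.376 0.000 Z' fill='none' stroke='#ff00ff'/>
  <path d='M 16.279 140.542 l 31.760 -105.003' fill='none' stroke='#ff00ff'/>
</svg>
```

G21
G90
G00 X64.222 Y132.743
M3 S357
G01 X99.598 Y132.743 F3850
G01 X99.598 Y119.356
G01 X64.222 Y119.356
G01 X64.222 Y132.743
G00 X16.279 Y29.515
M3 S357
G01 X48.039 Y134.518 F3850
M5
G00 X0.000 Y0.000

Since the viewBox matches the mm dimensions, user units are millimetres directly. The only transform is the Y-flip y_m = 170.057 − y_svg.

Shape 1 is a rectangle drawn with `<path>`. Its stroke #ff00ff means engrave at S357, F3850. After flipping Y the toolpath is (64.222,132.743) → (99.598,132.743) → (99.598,119.356) → (64.222,119.356) → (64.222,132.743), returning to the start.

Shape 2 is a line segment drawn with `<path>`. Its stroke #ff00ff means engrave at S357, F3850. After flipping Y the toolpath is (16.279,29.515) → (48.039,134.518).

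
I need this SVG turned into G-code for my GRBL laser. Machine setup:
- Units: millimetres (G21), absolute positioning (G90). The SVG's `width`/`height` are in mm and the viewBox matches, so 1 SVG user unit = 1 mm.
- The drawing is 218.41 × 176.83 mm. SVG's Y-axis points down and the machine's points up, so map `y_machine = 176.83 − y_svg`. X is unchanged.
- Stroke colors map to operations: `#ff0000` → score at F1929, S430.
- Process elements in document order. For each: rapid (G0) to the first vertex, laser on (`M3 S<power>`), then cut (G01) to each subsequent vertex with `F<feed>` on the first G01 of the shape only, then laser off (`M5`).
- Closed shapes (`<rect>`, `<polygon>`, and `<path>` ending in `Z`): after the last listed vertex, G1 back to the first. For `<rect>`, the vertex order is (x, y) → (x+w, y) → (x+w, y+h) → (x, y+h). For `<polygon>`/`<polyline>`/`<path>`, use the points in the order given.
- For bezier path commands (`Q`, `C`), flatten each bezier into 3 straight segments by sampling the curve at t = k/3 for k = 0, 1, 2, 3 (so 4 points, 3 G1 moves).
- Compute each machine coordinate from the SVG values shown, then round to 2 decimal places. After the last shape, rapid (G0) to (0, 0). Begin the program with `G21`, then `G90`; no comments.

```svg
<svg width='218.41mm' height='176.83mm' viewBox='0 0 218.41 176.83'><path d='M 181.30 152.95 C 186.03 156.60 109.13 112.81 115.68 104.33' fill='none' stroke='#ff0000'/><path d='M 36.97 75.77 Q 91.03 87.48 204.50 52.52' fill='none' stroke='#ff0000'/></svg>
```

G21
G90
G0 X181.30 Y23.88
M3 S430
G01 X164.93 Y32.98 F1929
G01 X130.83 Y55.31
G01 X115.68 Y72.50
M5
G0 X36.97 Y101.06
M3 S430
G01 X79.61 Y98.44 F1929
G01 X135.45 Y106.19
G01 X204.50 Y124.31
M5
G0 X0.00 Y0.00

Since the viewBox matches the mm dimensions, user units are millimetres directly. The only transform is the Y-flip y_m = 176.83 − y_svg.

Shape 1 is a cubic bezier drawn with `<path>`. Its stroke #ff0000 means score at S430, F1929. After flipping Y the toolpath is (181.30,23.88) → (164.93,32.98) → (130.83,55.31) → (115.68,72.50).

Shape 2 is a quadratic bezier drawn with `<path>`. Its stroke #ff0000 means score at S430, F1929. After flipping Y the toolpath is (36.97,101.06) → (79.61,98.44) → (135.45,106.19) → (204.50,124.31).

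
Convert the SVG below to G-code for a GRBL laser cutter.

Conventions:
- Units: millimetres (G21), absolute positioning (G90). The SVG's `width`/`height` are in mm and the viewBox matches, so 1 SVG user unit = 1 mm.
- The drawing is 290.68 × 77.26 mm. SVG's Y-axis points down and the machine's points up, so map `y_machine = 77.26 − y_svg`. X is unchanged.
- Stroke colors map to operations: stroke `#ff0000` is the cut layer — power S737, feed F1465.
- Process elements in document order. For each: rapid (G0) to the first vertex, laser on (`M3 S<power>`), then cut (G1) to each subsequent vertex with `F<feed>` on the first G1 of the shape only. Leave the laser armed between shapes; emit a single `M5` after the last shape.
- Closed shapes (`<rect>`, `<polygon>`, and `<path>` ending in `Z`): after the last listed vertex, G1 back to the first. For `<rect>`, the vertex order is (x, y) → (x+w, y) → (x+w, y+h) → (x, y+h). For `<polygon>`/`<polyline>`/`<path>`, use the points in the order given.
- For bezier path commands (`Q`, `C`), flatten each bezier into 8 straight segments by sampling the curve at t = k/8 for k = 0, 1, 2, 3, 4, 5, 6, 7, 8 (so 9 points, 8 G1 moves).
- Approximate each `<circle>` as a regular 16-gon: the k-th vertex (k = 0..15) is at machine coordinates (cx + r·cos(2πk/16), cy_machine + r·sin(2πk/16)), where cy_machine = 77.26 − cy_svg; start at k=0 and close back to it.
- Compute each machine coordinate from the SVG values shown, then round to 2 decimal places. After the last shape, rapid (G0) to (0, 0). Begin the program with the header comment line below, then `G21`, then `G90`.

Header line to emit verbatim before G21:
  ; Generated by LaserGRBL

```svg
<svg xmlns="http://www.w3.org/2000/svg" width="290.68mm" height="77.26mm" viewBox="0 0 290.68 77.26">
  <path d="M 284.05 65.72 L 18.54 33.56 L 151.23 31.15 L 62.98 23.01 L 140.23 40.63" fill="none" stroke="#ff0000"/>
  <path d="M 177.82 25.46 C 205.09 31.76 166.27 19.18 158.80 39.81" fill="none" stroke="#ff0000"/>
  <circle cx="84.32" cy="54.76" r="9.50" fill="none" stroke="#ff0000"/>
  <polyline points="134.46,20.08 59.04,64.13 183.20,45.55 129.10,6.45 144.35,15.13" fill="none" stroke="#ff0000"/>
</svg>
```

; Generated by LaserGRBL
G21
G90
G0 X284.05 Y11.54
M3 S737
G1 X18.54 Y43.70 F1465
G1 X151.23 Y46.11
G1 X62.98 Y54.25
G1 X140.23 Y36.63
G0 X177.82 Y51.80
M3 S737
G1 X185.14 Y50.22 F1465
G1 X187.40 Y49.80
G1 X185.76 Y49.93
G1 X181.34 Y50.00
G1 X175.29 Y49.40
G1 X168.76 Y47.51
G1 X162.88 Y43.73
G1 X158.80 Y37.45
G0 X93.82 Y22.50
M3 S737
G1 X93.10 Y26.14 F1465
G1 X91.04 Y29.22
G1 X87.96 Y31.28
G1 X84.32 Y32.00
G1 X80.68 Y31.28
G1 X77.60 Y29.22
G1 X75.54 Y26.14
G1 X74.82 Y22.50
G1 X75.54 Y18.86
G1 X77.60 Y15.78
G1 X80.68 Y13.72
G1 X84.32 Y13.00
G1 X87.96 Y13.72
G1 X91.04 Y15.78
G1 X93.10 Y18.86
G1 X93.82 Y22.50
G0 X134.46 Y57.18
M3 S737
G1 X59.04 Y13.13 F1465
G1 X183.20 Y31.71
G1 X129.10 Y70.81
G1 X144.35 Y62.13
M5
G0 X0.00 Y0.00

viewBox `0 0 290.68 77.26` with mm width/height → 1 unit = 1 mm. Flip: y_m = 77.26 − y_svg.

**Shape 1** — `<path>` open polyline, stroke `#ff0000` → cut (S737, F1465). Machine vertices: (284.05,11.54) → (18.54,43.70) → (151.23,46.11) → (62.98,54.25) → (140.23,36.63). Open path.

**Shape 2** — `<path>` cubic bezier, stroke `#ff0000` → cut (S737, F1465). Control points (SVG): P0=(177.82,25.46), P1=(205.09,31.76), P2=(166.27,19.18), P3=(158.80,39.81); sampled at t=k/8. Machine vertices: (177.82,51.80) → (185.14,50.22) → (187.40,49.80) → (185.76,49.93) → (181.34,50.00) → (175.29,49.40) → (168.76,47.51) → (162.88,43.73) → (158.80,37.45). Open path.

**Shape 3** — `<circle>` circle, stroke `#ff0000` → cut (S737, F1465). Machine vertices: (93.82,22.50) → (93.10,26.14) → (91.04,29.22) → (87.96,31.28) → (84.32,32.00) → (80.68,31.28) → (77.60,29.22) → (75.54,26.14) → (74.82,22.50) → (75.54,18.86) → (77.60,15.78) → (80.68,13.72) → (84.32,13.00) → (87.96,13.72) → (91.04,15.78) → (93.10,18.86) → (93.82,22.50). Closed: final G1 returns to the first vertex.

**Shape 4** — `<polyline>` open polyline, stroke `#ff0000` → cut (S737, F1465). Machine vertices: (134.46,57.18) → (59.04,13.13) → (183.20,31.71) → (129.10,70.81) → (144.35,62.13). Open path.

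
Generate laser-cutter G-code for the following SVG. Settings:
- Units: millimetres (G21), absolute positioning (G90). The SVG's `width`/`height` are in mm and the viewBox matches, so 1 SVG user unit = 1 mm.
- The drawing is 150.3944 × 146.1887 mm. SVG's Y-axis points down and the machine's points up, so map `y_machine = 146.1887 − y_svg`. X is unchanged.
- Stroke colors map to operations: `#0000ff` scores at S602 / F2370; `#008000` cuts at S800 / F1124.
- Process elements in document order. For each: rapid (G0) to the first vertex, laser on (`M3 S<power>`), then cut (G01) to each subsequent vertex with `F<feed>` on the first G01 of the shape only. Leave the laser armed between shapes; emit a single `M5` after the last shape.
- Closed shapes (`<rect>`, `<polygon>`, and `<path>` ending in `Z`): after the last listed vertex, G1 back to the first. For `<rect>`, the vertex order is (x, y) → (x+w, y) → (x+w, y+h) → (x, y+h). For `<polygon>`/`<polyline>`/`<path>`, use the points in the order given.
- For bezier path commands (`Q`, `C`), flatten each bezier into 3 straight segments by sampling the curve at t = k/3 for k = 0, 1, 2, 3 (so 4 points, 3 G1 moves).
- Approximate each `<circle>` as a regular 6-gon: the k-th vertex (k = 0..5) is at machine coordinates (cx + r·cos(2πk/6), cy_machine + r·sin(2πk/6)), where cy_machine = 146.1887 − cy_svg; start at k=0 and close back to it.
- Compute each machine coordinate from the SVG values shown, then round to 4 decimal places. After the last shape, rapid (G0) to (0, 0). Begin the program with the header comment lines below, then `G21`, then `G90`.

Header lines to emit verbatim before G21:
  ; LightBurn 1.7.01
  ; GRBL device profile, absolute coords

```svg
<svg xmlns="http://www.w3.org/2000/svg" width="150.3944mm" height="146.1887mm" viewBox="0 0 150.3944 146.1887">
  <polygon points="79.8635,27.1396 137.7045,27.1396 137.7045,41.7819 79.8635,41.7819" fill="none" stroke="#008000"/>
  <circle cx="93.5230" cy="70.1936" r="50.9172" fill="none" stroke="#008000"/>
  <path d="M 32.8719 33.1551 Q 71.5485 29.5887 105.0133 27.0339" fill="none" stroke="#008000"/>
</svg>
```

; LightBurn 1.7.01
; GRBL device profile, absolute coords
G21
G90
G0 X79.8635 Y119.0491
M3 S800
G01 X137.7045 Y119.0491 F1124
G01 X137.7045 Y104.4068
G01 X79.8635 Y104.4068
G01 X79.8635 Y119.0491
G0 X144.4402 Y75.9951
M3 S800
G01 X118.9816 Y120.0907 F1124
G01 X68.0644 Y120.0907
G01 X42.6058 Y75.9951
G01 X68.0644 Y31.8995
G01 X118.9816 Y31.8995
G01 X144.4402 Y75.9951
G0 X32.8719 Y113.0336
M3 S800
G01 X58.0772 Y115.2988 F1124
G01 X82.1243 Y117.3392
G01 X105.0133 Y119.1548
M5
G0 X0.0000 Y0.0000

1 u = 1 mm; y_m = 146.1887 − y.

[1] `<polygon>` rectangle, #008000→cut S800 F1124: (79.8635,119.0491) → (137.7045,119.0491) → (137.7045,104.4068) → (79.8635,104.4068) → (79.8635,119.0491) (closed)

[2] `<circle>` circle, #008000→cut S800 F1124: (144.4402,75.9951) → (118.9816,120.0907) → (68.0644,120.0907) → (42.6058,75.9951) → (68.0644,31.8995) → (118.9816,31.8995) → (144.4402,75.9951) (closed)

[3] `<path>` quadratic bezier, #008000→cut S800 F1124: (32.8719,113.0336) → (58.0772,115.2988) → (82.1243,117.3392) → (105.0133,119.1548)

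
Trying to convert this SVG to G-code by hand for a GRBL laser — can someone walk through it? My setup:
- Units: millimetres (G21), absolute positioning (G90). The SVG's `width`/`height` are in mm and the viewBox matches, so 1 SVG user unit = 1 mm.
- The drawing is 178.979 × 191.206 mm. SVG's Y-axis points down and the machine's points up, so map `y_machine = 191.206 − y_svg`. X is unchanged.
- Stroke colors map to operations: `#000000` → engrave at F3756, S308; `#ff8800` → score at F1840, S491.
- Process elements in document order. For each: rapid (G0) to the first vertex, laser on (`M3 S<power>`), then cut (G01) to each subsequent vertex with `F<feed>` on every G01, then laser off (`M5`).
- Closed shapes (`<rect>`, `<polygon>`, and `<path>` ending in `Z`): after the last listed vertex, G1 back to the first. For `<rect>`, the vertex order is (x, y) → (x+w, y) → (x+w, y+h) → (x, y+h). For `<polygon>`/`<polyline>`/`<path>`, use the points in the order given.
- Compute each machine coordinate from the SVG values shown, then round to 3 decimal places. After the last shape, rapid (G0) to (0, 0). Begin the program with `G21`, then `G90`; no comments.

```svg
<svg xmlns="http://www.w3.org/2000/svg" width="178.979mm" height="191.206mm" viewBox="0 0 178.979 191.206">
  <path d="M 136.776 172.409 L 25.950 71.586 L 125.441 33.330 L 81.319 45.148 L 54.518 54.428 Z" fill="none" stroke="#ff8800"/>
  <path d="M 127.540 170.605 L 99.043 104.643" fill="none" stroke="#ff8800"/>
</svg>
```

G21
G90
G0 X136.776 Y18.797
M3 S491
G01 X25.950 Y119.620 F1840
G01 X125.441 Y157.876 F1840
G01 X81.319 Y146.058 F1840
G01 X54.518 Y136.778 F1840
G01 X136.776 Y18.797 F1840
M5
G0 X127.540 Y20.601
M3 S491
G01 X99.043 Y86.563 F1840
M5
G0 X0.000 Y0.000

1 u = 1 mm; y_m = 191.206 − y.

[1] `<path>` closed polygon, #ff8800→score S491 F1840: (136.776,18.797) → (25.950,119.620) → (125.441,157.876) → (81.319,146.058) → (54.518,136.778) → (136.776,18.797) (closed)

[2] `<path>` line segment, #ff8800→score S491 F1840: (127.540,20.601) → (99.043,86.563)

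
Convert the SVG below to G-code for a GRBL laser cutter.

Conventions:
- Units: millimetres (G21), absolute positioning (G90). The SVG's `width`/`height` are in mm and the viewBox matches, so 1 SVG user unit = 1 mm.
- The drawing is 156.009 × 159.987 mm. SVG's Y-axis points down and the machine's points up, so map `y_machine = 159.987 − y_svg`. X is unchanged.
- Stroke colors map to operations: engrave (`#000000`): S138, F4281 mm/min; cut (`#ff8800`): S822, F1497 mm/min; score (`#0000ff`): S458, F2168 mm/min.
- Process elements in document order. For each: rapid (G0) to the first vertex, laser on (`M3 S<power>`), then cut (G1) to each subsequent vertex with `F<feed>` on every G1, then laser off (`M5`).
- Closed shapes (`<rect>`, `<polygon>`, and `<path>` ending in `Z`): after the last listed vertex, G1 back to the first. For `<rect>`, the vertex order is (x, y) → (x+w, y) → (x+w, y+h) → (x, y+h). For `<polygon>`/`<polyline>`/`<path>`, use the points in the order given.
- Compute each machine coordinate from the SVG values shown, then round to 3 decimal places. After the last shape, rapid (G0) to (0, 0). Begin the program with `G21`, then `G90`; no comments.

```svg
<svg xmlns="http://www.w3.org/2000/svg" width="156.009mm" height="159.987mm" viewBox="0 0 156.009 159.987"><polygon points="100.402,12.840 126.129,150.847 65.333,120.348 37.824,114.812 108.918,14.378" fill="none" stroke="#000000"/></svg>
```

1 u = 1 mm; y_m = 159.987 − y.

[1] `<polygon>` closed polygon, #000000→engrave S138 F4281: (100.402,147.147) → (126.129,9.140) → (65.333,39.639) → (37.824,45.175) → (108.918,145.609) → (100.402,147.147) (closed)

G21
G90
G0 X100.402 Y147.147
M3 S138
G1 X126.129 Y9.140 F4281
G1 X65.333 Y39.639 F4281
G1 X37.824 Y45.175 F4281
G1 X108.918 Y145.609 F4281
G1 X100.402 Y147.147 F4281
M5
G0 X0.000 Y0.000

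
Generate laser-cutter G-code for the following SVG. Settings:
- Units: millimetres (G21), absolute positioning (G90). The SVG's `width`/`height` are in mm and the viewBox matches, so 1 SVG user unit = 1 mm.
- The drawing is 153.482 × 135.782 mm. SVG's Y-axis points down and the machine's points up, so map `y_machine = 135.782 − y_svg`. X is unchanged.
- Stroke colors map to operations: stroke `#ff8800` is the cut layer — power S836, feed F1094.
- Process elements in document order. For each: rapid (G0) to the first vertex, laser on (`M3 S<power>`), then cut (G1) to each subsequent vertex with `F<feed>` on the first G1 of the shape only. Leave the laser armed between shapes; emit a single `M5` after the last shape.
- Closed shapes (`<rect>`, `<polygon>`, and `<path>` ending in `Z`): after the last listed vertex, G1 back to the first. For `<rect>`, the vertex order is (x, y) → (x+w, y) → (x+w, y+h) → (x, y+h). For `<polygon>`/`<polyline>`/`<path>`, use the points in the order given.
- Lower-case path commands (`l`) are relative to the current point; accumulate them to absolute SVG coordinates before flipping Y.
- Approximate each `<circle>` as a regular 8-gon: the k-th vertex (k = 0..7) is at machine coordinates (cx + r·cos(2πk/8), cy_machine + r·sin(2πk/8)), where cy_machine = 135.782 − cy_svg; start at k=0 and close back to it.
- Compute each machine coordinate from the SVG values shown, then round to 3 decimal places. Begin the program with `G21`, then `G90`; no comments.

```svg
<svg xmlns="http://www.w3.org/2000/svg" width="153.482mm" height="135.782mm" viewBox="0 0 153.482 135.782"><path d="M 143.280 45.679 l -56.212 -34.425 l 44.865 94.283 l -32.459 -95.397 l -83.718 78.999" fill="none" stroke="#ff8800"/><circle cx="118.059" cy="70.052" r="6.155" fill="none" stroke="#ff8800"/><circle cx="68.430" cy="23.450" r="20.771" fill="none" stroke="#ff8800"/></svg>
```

1 u = 1 mm; y_m = 135.782 − y.

[1] `<path>` open polyline, #ff8800→cut S836 F1094: (143.280,90.103) → (87.068,124.528) → (131.933,30.245) → (99.474,125.642) → (15.756,46.643)

[2] `<circle>` circle, #ff8800→cut S836 F1094: (124.214,65.730) → (122.411,70.082) → (118.059,71.885) → (113.707,70.082) → (111.904,65.730) → (113.707,61.378) → (118.059,59.575) → (122.411,61.378) → (124.214,65.730) (closed)

[3] `<circle>` circle, #ff8800→cut S836 F1094: (89.201,112.332) → (83.117,127.019) → (68.430,133.103) → (53.743,127.019) → (47.659,112.332) → (53.743,97.645) → (68.430,91.561) → (83.117,97.645) → (89.201,112.332) (closed)

G21
G90
G0 X143.280 Y90.103
M3 S836
G1 X87.068 Y124.528 F1094
G1 X131.933 Y30.245
G1 X99.474 Y125.642
G1 X15.756 Y46.643
G0 X124.214 Y65.730
M3 S836
G1 X122.411 Y70.082 F1094
G1 X118.059 Y71.885
G1 X113.707 Y70.082
G1 X111.904 Y65.730
G1 X113.707 Y61.378
G1 X118.059 Y59.575
G1 X122.411 Y61.378
G1 X124.214 Y65.730
G0 X89.201 Y112.332
M3 S836
G1 X83.117 Y127.019 F1094
G1 X68.430 Y133.103
G1 X53.743 Y127.019
G1 X47.659 Y112.332
G1 X53.743 Y97.645
G1 X68.430 Y91.561
G1 X83.117 Y97.645
G1 X89.201 Y112.332
M5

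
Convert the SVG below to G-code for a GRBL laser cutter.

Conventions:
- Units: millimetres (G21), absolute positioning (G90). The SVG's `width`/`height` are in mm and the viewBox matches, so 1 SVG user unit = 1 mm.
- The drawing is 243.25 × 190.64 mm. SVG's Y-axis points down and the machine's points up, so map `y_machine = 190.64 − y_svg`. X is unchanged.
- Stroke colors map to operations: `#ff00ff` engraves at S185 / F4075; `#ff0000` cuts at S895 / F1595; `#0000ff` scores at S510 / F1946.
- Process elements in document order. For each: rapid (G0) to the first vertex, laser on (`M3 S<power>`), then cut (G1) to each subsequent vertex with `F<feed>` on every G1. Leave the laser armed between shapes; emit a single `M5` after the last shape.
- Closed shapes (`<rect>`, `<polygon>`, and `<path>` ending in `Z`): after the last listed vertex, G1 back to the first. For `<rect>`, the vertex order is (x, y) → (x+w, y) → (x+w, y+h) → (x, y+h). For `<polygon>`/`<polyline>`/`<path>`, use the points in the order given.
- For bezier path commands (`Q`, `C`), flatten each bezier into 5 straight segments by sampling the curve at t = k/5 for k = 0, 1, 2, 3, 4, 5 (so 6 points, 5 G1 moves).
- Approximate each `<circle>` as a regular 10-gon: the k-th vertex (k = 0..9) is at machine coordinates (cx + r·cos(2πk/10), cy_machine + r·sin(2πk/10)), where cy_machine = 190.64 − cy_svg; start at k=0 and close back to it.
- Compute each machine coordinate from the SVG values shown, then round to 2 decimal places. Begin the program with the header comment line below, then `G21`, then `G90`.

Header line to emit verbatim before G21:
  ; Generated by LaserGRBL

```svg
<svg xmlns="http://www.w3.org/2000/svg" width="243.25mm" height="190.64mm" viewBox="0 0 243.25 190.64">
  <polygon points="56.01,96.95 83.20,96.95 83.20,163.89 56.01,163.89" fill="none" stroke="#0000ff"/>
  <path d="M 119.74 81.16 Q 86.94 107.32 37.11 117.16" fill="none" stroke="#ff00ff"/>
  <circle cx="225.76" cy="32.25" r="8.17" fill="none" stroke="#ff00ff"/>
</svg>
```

; Generated by LaserGRBL
G21
G90
G0 X56.01 Y93.69
M3 S510
G1 X83.20 Y93.69 F1946
G1 X83.20 Y26.75 F1946
G1 X56.01 Y26.75 F1946
G1 X56.01 Y93.69 F1946
G0 X119.74 Y109.48
M3 S185
G1 X105.94 Y99.67 F4075
G1 X90.78 Y91.16 F4075
G1 X74.25 Y83.96 F4075
G1 X56.36 Y78.07 F4075
G1 X37.11 Y73.48 F4075
G0 X233.93 Y158.39
M3 S185
G1 X232.37 Y163.19 F4075
G1 X228.28 Y166.16 F4075
G1 X223.24 Y166.16 F4075
G1 X219.15 Y163.19 F4075
G1 X217.59 Y158.39 F4075
G1 X219.15 Y153.59 F4075
G1 X223.24 Y150.62 F4075
G1 X228.28 Y150.62 F4075
G1 X232.37 Y153.59 F4075
G1 X233.93 Y158.39 F4075
M5

viewBox `0 0 243.25 190.64` with mm width/height → 1 unit = 1 mm. Flip: y_m = 190.64 − y_svg.

**Shape 1** — `<polygon>` rectangle, stroke `#0000ff` → score (S510, F1946). Machine vertices: (56.01,93.69) → (83.20,93.69) → (83.20,26.75) → (56.01,26.75) → (56.01,93.69). Closed: final G1 returns to the first vertex.

**Shape 2** — `<path>` quadratic bezier, stroke `#ff00ff` → engrave (S185, F4075). Control points (SVG): P0=(119.74,81.16), P1=(86.94,107.32), P2=(37.11,117.16); sampled at t=k/5. Machine vertices: (119.74,109.48) → (105.94,99.67) → (90.78,91.16) → (74.25,83.96) → (56.36,78.07) → (37.11,73.48). Open path.

**Shape 3** — `<circle>` circle, stroke `#ff00ff` → engrave (S185, F4075). Machine vertices: (233.93,158.39) → (232.37,163.19) → (228.28,166.16) → (223.24,166.16) → (219.15,163.19) → (217.59,158.39) → (219.15,153.59) → (223.24,150.62) → (228.28,150.62) → (232.37,153.59) → (233.93,158.39). Closed: final G1 returns to the first vertex.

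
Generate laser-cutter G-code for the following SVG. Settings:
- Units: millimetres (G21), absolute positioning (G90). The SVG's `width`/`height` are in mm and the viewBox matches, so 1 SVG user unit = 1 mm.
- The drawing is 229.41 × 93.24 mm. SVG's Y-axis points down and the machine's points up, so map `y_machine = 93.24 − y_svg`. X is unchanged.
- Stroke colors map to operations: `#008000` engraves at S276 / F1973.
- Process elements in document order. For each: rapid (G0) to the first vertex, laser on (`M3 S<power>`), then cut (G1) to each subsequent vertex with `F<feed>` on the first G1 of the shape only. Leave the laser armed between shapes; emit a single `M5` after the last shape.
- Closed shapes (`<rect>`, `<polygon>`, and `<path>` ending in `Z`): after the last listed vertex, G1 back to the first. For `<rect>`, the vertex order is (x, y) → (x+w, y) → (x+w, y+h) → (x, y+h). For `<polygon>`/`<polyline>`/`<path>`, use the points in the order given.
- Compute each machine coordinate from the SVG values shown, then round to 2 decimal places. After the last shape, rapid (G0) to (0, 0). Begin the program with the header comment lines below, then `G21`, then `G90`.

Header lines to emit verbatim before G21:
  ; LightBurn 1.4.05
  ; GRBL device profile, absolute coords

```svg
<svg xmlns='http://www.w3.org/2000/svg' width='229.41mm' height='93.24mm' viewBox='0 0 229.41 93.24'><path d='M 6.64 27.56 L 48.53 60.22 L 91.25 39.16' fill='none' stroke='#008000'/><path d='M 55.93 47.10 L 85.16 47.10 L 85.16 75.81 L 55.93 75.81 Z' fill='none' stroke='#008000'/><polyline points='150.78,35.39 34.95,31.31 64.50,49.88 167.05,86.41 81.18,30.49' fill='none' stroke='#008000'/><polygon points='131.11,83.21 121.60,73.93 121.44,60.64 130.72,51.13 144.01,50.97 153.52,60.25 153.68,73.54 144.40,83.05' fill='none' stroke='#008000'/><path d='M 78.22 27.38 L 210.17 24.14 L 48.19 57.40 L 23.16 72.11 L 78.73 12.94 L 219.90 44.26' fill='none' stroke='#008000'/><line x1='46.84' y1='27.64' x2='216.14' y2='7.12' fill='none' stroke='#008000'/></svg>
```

; LightBurn 1.4.05
; GRBL device profile, absolute coords
G21
G90
G0 X6.64 Y65.68
M3 S276
G1 X48.53 Y33.02 F1973
G1 X91.25 Y54.08
G0 X55.93 Y46.14
M3 S276
G1 X85.16 Y46.14 F1973
G1 X85.16 Y17.43
G1 X55.93 Y17.43
G1 X55.93 Y46.14
G0 X150.78 Y57.85
M3 S276
G1 X34.95 Y61.93 F1973
G1 X64.50 Y43.36
G1 X167.05 Y6.83
G1 X81.18 Y62.75
G0 X131.11 Y10.03
M3 S276
G1 X121.60 Y19.31 F1973
G1 X121.44 Y32.60
G1 X130.72 Y42.11
G1 X144.01 Y42.27
G1 X153.52 Y32.99
G1 X153.68 Y19.70
G1 X144.40 Y10.19
G1 X131.11 Y10.03
G0 X78.22 Y65.86
M3 S276
G1 X210.17 Y69.10 F1973
G1 X48.19 Y35.84
G1 X23.16 Y21.13
G1 X78.73 Y80.30
G1 X219.90 Y48.98
G0 X46.84 Y65.60
M3 S276
G1 X216.14 Y86.12 F1973
M5
G0 X0.00 Y0.00

1 u = 1 mm; y_m = 93.24 − y.

[1] `<path>` open polyline, #008000→engrave S276 F1973: (6.64,65.68) → (48.53,33.02) → (91.25,54.08)

[2] `<path>` rectangle, #008000→engrave S276 F1973: (55.93,46.14) → (85.16,46.14) → (85.16,17.43) → (55.93,17.43) → (55.93,46.14) (closed)

[3] `<polyline>` open polyline, #008000→engrave S276 F1973: (150.78,57.85) → (34.95,61.93) → (64.50,43.36) → (167.05,6.83) → (81.18,62.75)

[4] `<polygon>` regular polygon, #008000→engrave S276 F1973: (131.11,10.03) → (121.60,19.31) → (121.44,32.60) → (130.72,42.11) → (144.01,42.27) → (153.52,32.99) → (153.68,19.70) → (144.40,10.19) → (131.11,10.03) (closed)

[5] `<path>` open polyline, #008000→engrave S276 F1973: (78.22,65.86) → (210.17,69.10) → (48.19,35.84) → (23.16,21.13) → (78.73,80.30) → (219.90,48.98)

[6] `<line>` line segment, #008000→engrave S276 F1973: (46.84,65.60) → (216.14,86.12)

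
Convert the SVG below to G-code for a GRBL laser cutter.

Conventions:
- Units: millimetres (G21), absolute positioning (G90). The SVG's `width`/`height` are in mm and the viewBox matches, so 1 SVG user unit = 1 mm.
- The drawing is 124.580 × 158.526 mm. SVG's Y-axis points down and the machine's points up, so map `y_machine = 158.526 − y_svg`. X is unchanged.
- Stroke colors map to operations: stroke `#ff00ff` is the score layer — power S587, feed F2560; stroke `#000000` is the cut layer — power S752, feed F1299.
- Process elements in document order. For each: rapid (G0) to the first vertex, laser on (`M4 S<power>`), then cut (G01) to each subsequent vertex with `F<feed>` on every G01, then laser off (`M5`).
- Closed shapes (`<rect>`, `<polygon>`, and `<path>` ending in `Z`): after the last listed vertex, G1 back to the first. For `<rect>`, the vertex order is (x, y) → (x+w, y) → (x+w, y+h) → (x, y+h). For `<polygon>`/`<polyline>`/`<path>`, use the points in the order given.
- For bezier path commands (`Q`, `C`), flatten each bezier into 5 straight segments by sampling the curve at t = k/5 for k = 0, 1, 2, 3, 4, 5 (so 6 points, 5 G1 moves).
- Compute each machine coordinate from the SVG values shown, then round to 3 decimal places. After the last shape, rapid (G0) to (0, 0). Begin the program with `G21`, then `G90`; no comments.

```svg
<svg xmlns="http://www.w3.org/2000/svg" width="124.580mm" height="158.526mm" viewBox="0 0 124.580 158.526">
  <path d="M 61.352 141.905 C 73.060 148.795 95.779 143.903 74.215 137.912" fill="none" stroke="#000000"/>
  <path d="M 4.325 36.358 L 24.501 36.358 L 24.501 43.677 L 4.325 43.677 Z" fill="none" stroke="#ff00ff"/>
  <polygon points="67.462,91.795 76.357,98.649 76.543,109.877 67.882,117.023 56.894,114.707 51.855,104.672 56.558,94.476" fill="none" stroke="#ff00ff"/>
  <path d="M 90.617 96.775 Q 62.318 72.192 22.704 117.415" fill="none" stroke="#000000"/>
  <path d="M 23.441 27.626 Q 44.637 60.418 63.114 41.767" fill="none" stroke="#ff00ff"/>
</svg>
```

viewBox `0 0 124.580 158.526` with mm width/height → 1 unit = 1 mm. Flip: y_m = 158.526 − y_svg.

**Shape 1** — `<path>` cubic bezier, stroke `#000000` → cut (S752, F1299). Control points (SVG): P0=(61.352,141.905), P1=(73.060,148.795), P2=(95.779,143.903), P3=(74.215,137.912); sampled at t=k/5. Machine vertices: (61.352,16.621) → (69.256,13.815) → (77.148,13.325) → (82.375,14.636) → (82.282,17.237) → (74.215,20.614). Open path.

**Shape 2** — `<path>` rectangle, stroke `#ff00ff` → score (S587, F2560). Machine vertices: (4.325,122.168) → (24.501,122.168) → (24.501,114.849) → (4.325,114.849) → (4.325,122.168). Closed: final G1 returns to the first vertex.

**Shape 3** — `<polygon>` regular polygon, stroke `#ff00ff` → score (S587, F2560). Machine vertices: (67.462,66.731) → (76.357,59.877) → (76.543,48.649) → (67.882,41.503) → (56.894,43.819) → (51.855,53.854) → (56.558,64.050) → (67.462,66.731). Closed: final G1 returns to the first vertex.

**Shape 4** — `<path>` quadratic bezier, stroke `#000000` → cut (S752, F1299). Control points (SVG): P0=(90.617,96.775), P1=(62.318,72.192), P2=(22.704,117.415); sampled at t=k/5. Machine vertices: (90.617,61.751) → (78.845,68.792) → (66.167,70.248) → (52.585,66.120) → (38.097,56.408) → (22.704,41.111). Open path.

**Shape 5** — `<path>` quadratic bezier, stroke `#ff00ff` → score (S587, F2560). Control points (SVG): P0=(23.441,27.626), P1=(44.637,60.418), P2=(63.114,41.767); sampled at t=k/5. Machine vertices: (23.441,130.900) → (31.811,119.841) → (39.963,112.897) → (47.897,110.069) → (55.614,111.356) → (63.114,116.759). Open path.

G21
G90
G0 X61.352 Y16.621
M4 S752
G01 X69.256 Y13.815 F1299
G01 X77.148 Y13.325 F1299
G01 X82.375 Y14.636 F1299
G01 X82.282 Y17.237 F1299
G01 X74.215 Y20.614 F1299
M5
G0 X4.325 Y122.168
M4 S587
G01 X24.501 Y122.168 F2560
G01 X24.501 Y114.849 F2560
G01 X4.325 Y114.849 F2560
G01 X4.325 Y122.168 F2560
M5
G0 X67.462 Y66.731
M4 S587
G01 X76.357 Y59.877 F2560
G01 X76.543 Y48.649 F2560
G01 X67.882 Y41.503 F2560
G01 X56.894 Y43.819 F2560
G01 X51.855 Y53.854 F2560
G01 X56.558 Y64.050 F2560
G01 X67.462 Y66.731 F2560
M5
G0 X90.617 Y61.751
M4 S752
G01 X78.845 Y68.792 F1299
G01 X66.167 Y70.248 F1299
G01 X52.585 Y66.120 F1299
G01 X38.097 Y56.408 F1299
G01 X22.704 Y41.111 F1299
M5
G0 X23.441 Y130.900
M4 S587
G01 X31.811 Y119.841 F2560
G01 X39.963 Y112.897 F2560
G01 X47.897 Y110.069 F2560
G01 X55.614 Y111.356 F2560
G01 X63.114 Y116.759 F2560
M5
G0 X0.000 Y0.000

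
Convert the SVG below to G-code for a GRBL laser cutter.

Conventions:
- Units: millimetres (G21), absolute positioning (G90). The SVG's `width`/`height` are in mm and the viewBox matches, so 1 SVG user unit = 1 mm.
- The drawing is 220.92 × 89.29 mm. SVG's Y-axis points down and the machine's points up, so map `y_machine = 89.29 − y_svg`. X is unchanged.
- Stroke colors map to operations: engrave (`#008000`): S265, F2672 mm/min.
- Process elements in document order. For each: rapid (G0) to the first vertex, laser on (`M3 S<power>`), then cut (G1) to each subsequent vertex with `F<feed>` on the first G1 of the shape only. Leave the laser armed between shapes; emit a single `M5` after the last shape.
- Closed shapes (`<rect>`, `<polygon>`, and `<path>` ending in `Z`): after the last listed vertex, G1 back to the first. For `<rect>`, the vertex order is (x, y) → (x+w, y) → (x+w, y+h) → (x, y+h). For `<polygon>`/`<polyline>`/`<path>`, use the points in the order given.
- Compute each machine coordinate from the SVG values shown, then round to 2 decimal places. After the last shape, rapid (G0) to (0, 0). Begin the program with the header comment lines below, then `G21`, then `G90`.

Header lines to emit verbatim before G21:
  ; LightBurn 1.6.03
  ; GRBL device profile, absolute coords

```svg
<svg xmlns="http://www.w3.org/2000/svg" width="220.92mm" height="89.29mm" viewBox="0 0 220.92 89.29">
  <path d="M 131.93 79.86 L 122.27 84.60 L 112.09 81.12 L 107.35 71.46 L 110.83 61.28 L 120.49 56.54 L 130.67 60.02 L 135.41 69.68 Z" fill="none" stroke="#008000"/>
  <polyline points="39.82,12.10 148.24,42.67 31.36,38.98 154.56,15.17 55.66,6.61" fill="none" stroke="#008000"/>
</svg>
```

; LightBurn 1.6.03
; GRBL device profile, absolute coords
G21
G90
G0 X131.93 Y9.43
M3 S265
G1 X122.27 Y4.69 F2672
G1 X112.09 Y8.17
G1 X107.35 Y17.83
G1 X110.83 Y28.01
G1 X120.49 Y32.75
G1 X130.67 Y29.27
G1 X135.41 Y19.61
G1 X131.93 Y9.43
G0 X39.82 Y77.19
M3 S265
G1 X148.24 Y46.62 F2672
G1 X31.36 Y50.31
G1 X154.56 Y74.12
G1 X55.66 Y82.68
M5
G0 X0.00 Y0.00

Since the viewBox matches the mm dimensions, user units are millimetres directly. The only transform is the Y-flip y_m = 89.29 − y_svg.

Shape 1 is a regular polygon drawn with `<path>`. Its stroke #008000 means engrave at S265, F2672. After flipping Y the toolpath is (131.93,9.43) → (122.27,4.69) → (112.09,8.17) → (107.35,17.83) → (110.83,28.01) → (120.49,32.75) → (130.67,29.27) → (135.41,19.61) → (131.93,9.43), returning to the start.

Shape 2 is a open polyline drawn with `<polyline>`. Its stroke #008000 means engrave at S265, F2672. After flipping Y the toolpath is (39.82,77.19) → (148.24,46.62) → (31.36,50.31) → (154.56,74.12) → (55.66,82.68).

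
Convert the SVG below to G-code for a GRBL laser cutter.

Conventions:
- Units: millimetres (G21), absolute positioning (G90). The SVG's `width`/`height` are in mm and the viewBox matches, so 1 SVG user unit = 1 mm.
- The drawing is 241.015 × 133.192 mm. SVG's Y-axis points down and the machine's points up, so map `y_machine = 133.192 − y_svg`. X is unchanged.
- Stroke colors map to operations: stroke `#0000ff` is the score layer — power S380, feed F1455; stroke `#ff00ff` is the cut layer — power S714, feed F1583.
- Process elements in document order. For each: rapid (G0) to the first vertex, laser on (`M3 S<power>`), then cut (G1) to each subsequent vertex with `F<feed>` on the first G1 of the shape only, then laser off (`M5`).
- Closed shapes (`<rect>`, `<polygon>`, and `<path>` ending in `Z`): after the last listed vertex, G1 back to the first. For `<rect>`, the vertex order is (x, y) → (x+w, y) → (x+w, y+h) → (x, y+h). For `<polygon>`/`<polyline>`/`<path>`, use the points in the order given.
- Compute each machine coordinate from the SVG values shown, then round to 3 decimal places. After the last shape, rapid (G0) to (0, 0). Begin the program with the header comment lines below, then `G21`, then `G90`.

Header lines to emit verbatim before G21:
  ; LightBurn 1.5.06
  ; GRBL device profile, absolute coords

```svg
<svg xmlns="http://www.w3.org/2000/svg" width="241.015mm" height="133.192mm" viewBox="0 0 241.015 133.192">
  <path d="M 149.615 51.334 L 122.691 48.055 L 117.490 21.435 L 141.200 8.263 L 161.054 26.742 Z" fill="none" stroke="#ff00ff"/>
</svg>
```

; LightBurn 1.5.06
; GRBL device profile, absolute coords
G21
G90
G0 X149.615 Y81.858
M3 S714
G1 X122.691 Y85.137 F1583
G1 X117.490 Y111.757
G1 X141.200 Y124.929
G1 X161.054 Y106.450
G1 X149.615 Y81.858
M5
G0 X0.000 Y0.000

viewBox `0 0 241.015 133.192` with mm width/height → 1 unit = 1 mm. Flip: y_m = 133.192 − y_svg.

**Shape 1** — `<path>` regular polygon, stroke `#ff00ff` → cut (S714, F1583). Machine vertices: (149.615,81.858) → (122.691,85.137) → (117.490,111.757) → (141.200,124.929) → (161.054,106.450) → (149.615,81.858). Closed: final G1 returns to the first vertex.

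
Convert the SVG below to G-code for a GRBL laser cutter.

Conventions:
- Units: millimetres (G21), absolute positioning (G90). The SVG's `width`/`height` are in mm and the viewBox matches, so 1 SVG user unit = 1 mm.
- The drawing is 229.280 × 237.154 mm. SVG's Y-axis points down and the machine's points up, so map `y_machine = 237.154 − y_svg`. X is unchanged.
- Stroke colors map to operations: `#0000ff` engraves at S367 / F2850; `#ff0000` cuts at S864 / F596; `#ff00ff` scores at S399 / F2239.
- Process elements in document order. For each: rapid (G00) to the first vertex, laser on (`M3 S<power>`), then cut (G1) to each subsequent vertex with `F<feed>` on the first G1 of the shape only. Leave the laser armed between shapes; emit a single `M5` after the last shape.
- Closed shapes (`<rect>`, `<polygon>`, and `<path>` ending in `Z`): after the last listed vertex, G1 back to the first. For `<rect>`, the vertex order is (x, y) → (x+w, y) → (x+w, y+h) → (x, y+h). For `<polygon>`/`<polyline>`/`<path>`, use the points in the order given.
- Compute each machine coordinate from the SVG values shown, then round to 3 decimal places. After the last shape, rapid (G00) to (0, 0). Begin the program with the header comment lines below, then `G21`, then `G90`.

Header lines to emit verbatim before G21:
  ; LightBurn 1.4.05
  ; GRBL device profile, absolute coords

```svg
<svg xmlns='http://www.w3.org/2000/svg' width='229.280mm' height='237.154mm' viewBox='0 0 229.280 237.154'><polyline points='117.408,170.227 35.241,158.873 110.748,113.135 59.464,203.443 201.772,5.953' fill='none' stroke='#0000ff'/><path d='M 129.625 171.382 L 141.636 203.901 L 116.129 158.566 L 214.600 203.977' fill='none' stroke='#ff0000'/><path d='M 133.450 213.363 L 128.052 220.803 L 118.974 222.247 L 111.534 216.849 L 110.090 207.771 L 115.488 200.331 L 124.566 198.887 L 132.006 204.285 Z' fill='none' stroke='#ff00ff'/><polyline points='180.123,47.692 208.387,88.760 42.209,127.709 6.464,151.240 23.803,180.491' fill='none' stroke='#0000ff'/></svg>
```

viewBox `0 0 229.280 237.154` with mm width/height → 1 unit = 1 mm. Flip: y_m = 237.154 − y_svg.

**Shape 1** — `<polyline>` open polyline, stroke `#0000ff` → engrave (S367, F2850). Machine vertices: (117.408,66.927) → (35.241,78.281) → (110.748,124.019) → (59.464,33.711) → (201.772,231.201). Open path.

**Shape 2** — `<path>` open polyline, stroke `#ff0000` → cut (S864, F596). Machine vertices: (129.625,65.772) → (141.636,33.253) → (116.129,78.588) → (214.600,33.177). Open path.

**Shape 3** — `<path>` regular polygon, stroke `#ff00ff` → score (S399, F2239). Machine vertices: (133.450,23.791) → (128.052,16.351) → (118.974,14.907) → (111.534,20.305) → (110.090,29.383) → (115.488,36.823) → (124.566,38.267) → (132.006,32.869) → (133.450,23.791). Closed: final G1 returns to the first vertex.

**Shape 4** — `<polyline>` open polyline, stroke `#0000ff` → engrave (S367, F2850). Machine vertices: (180.123,189.462) → (208.387,148.394) → (42.209,109.445) → (6.464,85.914) → (23.803,56.663). Open path.

; LightBurn 1.4.05
; GRBL device profile, absolute coords
G21
G90
G00 X117.408 Y66.927
M3 S367
G1 X35.241 Y78.281 F2850
G1 X110.748 Y124.019
G1 X59.464 Y33.711
G1 X201.772 Y231.201
G00 X129.625 Y65.772
M3 S864
G1 X141.636 Y33.253 F596
G1 X116.129 Y78.588
G1 X214.600 Y33.177
G00 X133.450 Y23.791
M3 S399
G1 X128.052 Y16.351 F2239
G1 X118.974 Y14.907
G1 X111.534 Y20.305
G1 X110.090 Y29.383
G1 X115.488 Y36.823
G1 X124.566 Y38.267
G1 X132.006 Y32.869
G1 X133.450 Y23.791
G00 X180.123 Y189.462
M3 S367
G1 X208.387 Y148.394 F2850
G1 X42.209 Y109.445
G1 X6.464 Y85.914
G1 X23.803 Y56.663
M5
G00 X0.000 Y0.000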